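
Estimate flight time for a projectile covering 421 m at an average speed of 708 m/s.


t = d/v = 421/708 = 0.5946 s

0.5946 s


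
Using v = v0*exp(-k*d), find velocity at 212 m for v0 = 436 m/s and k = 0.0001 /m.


v = v0*exp(-k*d) = 436*exp(-0.0001*212) = 426.9 m/s

426.9 m/s


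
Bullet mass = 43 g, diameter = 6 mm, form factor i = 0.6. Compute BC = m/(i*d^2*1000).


BC = m/(i*d^2*1000) = 43/(0.6 * 6^2 * 1000) = 0.001991

0.001991


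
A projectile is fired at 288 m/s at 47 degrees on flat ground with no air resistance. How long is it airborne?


T = 2*v0*sin(theta)/g = 2*288*sin(47°)/9.81 = 42.94 s

42.94 s


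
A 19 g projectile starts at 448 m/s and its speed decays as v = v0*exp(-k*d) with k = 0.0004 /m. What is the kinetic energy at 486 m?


v = v0*exp(-k*d) = 448*exp(-0.0004*486) = 368.851 m/s
E = 0.5*m*v^2 = 0.5*0.019*368.851^2 = 1292 J

1292 J


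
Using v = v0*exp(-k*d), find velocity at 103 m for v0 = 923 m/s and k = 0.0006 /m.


v = v0*exp(-k*d) = 923*exp(-0.0006*103) = 867.7 m/s

867.7 m/s


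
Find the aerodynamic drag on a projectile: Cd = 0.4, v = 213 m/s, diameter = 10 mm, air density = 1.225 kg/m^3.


A = pi*(d/2)^2 = pi*(10/2000)^2 = 7.85398e-05 m^2
Fd = 0.5*Cd*rho*A*v^2 = 0.5*0.4*1.225*7.85398e-05*213^2 = 0.873 N

0.873 N


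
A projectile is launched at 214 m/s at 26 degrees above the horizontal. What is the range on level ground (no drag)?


R = v0^2 * sin(2*theta) / g = 214^2 * sin(2*26°) / 9.81 = 3679 m

3679 m


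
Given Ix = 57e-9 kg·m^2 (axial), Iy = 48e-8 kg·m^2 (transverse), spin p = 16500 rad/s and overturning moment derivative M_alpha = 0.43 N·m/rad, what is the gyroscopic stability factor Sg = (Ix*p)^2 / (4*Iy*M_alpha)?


Sg = Ix^2 * p^2 / (4 * Iy * M_alpha) = (57e-9)^2 * 16500^2 / (4 * 48e-8 * 0.43) = 1.071

1.071


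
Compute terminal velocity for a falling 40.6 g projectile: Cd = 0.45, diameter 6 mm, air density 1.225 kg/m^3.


A = pi*(d/2)^2 = pi*(6/2000)^2 = 2.82743e-05 m^2
vt = sqrt(2mg/(Cd*rho*A)) = sqrt(2*0.0406*9.81/(0.45 * 1.225 * 2.82743e-05)) = 226.1 m/s

226.1 m/s


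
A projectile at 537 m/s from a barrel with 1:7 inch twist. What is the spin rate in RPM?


twist_m = 7*0.0254 = 0.1778 m
spin = v/twist = 537/0.1778 = 3020.247 rev/s
RPM = spin*60 = 3020.247*60 ≈ 181215 RPM

181215 RPM


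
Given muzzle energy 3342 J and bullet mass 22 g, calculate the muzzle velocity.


v = sqrt(2*E/m) = sqrt(2*3342/0.022) = 551.2 m/s

551.2 m/s


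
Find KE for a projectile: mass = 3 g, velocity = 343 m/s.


E = 0.5*m*v^2 = 0.5*0.003*343^2 = 176.5 J

176.5 J


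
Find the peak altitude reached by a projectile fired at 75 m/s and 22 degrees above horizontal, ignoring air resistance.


H = (v0*sin(theta))^2 / (2g) = (75*sin(22°))^2 / (2*9.81) = 40.23 m

40.23 m


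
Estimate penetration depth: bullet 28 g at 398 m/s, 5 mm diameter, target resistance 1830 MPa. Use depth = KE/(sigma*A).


A = pi*(d/2)^2 = pi*(5/2)^2 = 19.635 mm^2
E = 0.5*m*v^2 = 0.5*0.028*398^2 = 2217.66 J
depth = E/(sigma*A) = 2217.66 J / (1830 MPa * 19.635 mm^2) = 2217.66/(1830 * 19.635) m = 0.0617182 m ≈ 61.72 mm

61.72 mm


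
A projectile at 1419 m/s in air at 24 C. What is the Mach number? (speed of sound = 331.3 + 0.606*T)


a = 331.3 + 0.606*(24) = 345.844 m/s
M = v/a = 1419/345.844 = 4.103

4.103


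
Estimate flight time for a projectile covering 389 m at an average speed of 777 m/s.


t = d/v = 389/777 = 0.5006 s

0.5006 s


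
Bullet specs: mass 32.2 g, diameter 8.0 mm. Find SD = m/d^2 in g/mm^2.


SD = m/d^2 = 32.2/8.0^2 = 0.5031 g/mm^2

0.5031 g/mm^2


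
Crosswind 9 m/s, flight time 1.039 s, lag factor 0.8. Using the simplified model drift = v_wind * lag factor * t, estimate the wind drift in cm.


drift = v_wind * lag * t = 9 * 0.8 * 1.039 = 7.4808 m ≈ 748.1 cm

748.1 cm


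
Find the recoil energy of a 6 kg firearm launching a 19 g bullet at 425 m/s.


v_r = m_p*v_p/m_gun = 0.019*425/6 = 1.34583 m/s, E_r = 0.5*m_gun*v_r^2 = 0.5*6*1.34583^2 = 5.434 J

5.434 J


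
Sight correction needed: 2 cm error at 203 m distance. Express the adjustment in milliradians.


1 mrad subtends 1 cm per 10 m of range, so adj = error_cm / (dist_m / 10) = 2 / (203/10) = 0.09852 mrad

0.09852 mrad


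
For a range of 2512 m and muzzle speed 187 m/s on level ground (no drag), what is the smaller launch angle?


sin(2*theta) = R*g/v0^2 = 2512*9.81/187^2 = 0.704702, theta = arcsin(0.704702)/2 = 22.4°

22.4 degrees


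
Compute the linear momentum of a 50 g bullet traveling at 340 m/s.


p = m*v = 0.05*340 = 17 kg·m/s

17 kg·m/s


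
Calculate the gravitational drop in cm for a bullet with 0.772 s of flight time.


drop = 0.5*g*t^2 = 0.5*9.81*0.772^2 = 2.9233 m ≈ 292.3 cm

292.3 cm


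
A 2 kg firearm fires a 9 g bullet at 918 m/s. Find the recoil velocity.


v_recoil = m_p * v_p / m_gun = 0.009 * 918 / 2 = 4.131 m/s

4.131 m/s


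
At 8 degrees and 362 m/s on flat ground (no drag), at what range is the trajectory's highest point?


R = v0^2*sin(2*theta)/g = 362^2*sin(2*8°)/9.81 = 3682.02 m
apex_dist = R/2 = 3682.02/2 = 1841 m

1841 m


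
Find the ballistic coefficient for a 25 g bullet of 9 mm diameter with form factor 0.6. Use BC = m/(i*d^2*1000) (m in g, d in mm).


BC = m/(i*d^2*1000) = 25/(0.6 * 9^2 * 1000) = 0.0005144

0.0005144


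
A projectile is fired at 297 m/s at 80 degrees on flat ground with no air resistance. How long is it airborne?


T = 2*v0*sin(theta)/g = 2*297*sin(80°)/9.81 = 59.63 s

59.63 s


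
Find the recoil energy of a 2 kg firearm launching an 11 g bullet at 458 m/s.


v_r = m_p*v_p/m_gun = 0.011*458/2 = 2.519 m/s, E_r = 0.5*m_gun*v_r^2 = 0.5*2*2.519^2 = 6.345 J

6.345 J


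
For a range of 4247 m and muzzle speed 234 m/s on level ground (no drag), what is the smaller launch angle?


sin(2*theta) = R*g/v0^2 = 4247*9.81/234^2 = 0.760886, theta = arcsin(0.760886)/2 = 24.77°

24.77 degrees


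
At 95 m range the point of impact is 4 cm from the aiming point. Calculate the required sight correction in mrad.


1 mrad subtends 1 cm per 10 m of range, so adj = error_cm / (dist_m / 10) = 4 / (95/10) = 0.4211 mrad

0.4211 mrad


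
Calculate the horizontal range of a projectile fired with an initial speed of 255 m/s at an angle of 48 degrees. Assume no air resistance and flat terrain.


R = v0^2 * sin(2*theta) / g = 255^2 * sin(2*48°) / 9.81 = 6592 m

6592 m


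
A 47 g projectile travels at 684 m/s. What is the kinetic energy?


E = 0.5*m*v^2 = 0.5*0.047*684^2 = 10995 J

10995 J


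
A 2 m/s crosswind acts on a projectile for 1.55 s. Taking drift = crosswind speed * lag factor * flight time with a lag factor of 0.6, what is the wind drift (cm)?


drift = v_wind * lag * t = 2 * 0.6 * 1.55 = 1.86 m ≈ 186 cm

186 cm


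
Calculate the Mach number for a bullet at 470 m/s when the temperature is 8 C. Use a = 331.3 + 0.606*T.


a = 331.3 + 0.606*(8) = 336.148 m/s
M = v/a = 470/336.148 = 1.398

1.398


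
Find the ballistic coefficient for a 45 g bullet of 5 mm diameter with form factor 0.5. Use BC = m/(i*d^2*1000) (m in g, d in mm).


BC = m/(i*d^2*1000) = 45/(0.5 * 5^2 * 1000) = 0.0036

0.0036


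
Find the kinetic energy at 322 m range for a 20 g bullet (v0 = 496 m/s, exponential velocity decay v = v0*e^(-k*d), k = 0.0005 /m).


v = v0*exp(-k*d) = 496*exp(-0.0005*322) = 422.241 m/s
E = 0.5*m*v^2 = 0.5*0.02*422.241^2 = 1783 J

1783 J


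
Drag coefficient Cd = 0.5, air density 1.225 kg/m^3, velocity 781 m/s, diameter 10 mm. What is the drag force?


A = pi*(d/2)^2 = pi*(10/2000)^2 = 7.85398e-05 m^2
Fd = 0.5*Cd*rho*A*v^2 = 0.5*0.5*1.225*7.85398e-05*781^2 = 14.67 N

14.67 N


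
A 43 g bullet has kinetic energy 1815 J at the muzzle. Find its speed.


v = sqrt(2*E/m) = sqrt(2*1815/0.043) = 290.5 m/s

290.5 m/s


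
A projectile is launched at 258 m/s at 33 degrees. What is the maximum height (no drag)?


H = (v0*sin(theta))^2 / (2g) = (258*sin(33°))^2 / (2*9.81) = 1006 m

1006 m


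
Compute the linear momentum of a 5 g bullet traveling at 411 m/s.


p = m*v = 0.005*411 = 2.055 kg·m/s

2.055 kg·m/s


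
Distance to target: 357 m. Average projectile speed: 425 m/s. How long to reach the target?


t = d/v = 357/425 = 0.84 s

0.84 s


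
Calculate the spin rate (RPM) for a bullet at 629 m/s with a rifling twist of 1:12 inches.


twist_m = 12*0.0254 = 0.3048 m
spin = v/twist = 629/0.3048 = 2063.648 rev/s
RPM = spin*60 = 2063.648*60 ≈ 123819 RPM

123819 RPM


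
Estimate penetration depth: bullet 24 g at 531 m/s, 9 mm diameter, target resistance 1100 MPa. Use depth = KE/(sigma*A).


A = pi*(d/2)^2 = pi*(9/2)^2 = 63.6173 mm^2
E = 0.5*m*v^2 = 0.5*0.024*531^2 = 3383.53 J
depth = E/(sigma*A) = 3383.53 J / (1100 MPa * 63.6173 mm^2) = 3383.53/(1100 * 63.6173) m = 0.0483507 m ≈ 48.35 mm

48.35 mm


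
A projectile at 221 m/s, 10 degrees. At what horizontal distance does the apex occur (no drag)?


R = v0^2*sin(2*theta)/g = 221^2*sin(2*10°)/9.81 = 1702.81 m
apex_dist = R/2 = 1702.81/2 = 851.4 m

851.4 m


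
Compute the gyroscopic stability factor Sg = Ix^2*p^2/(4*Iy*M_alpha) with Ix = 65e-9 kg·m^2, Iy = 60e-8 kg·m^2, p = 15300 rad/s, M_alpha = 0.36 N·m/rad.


Sg = Ix^2 * p^2 / (4 * Iy * M_alpha) = (65e-9)^2 * 15300^2 / (4 * 60e-8 * 0.36) = 1.145

1.145


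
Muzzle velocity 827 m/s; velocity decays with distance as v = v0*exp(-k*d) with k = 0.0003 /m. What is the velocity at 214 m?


v = v0*exp(-k*d) = 827*exp(-0.0003*214) = 775.6 m/s

775.6 m/s


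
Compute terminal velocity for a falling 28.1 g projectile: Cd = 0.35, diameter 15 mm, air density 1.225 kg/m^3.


A = pi*(d/2)^2 = pi*(15/2000)^2 = 1.76715e-04 m^2
vt = sqrt(2mg/(Cd*rho*A)) = sqrt(2*0.0281*9.81/(0.35 * 1.225 * 1.76715e-04)) = 85.3 m/s

85.3 m/s


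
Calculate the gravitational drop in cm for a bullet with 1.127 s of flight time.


drop = 0.5*g*t^2 = 0.5*9.81*1.127^2 = 6.22998 m ≈ 623 cm

623 cm


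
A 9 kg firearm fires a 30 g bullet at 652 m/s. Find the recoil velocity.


v_recoil = m_p * v_p / m_gun = 0.03 * 652 / 9 = 2.173 m/s

2.173 m/s


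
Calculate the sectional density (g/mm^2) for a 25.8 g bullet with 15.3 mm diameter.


SD = m/d^2 = 25.8/15.3^2 = 0.1102 g/mm^2

0.1102 g/mm^2


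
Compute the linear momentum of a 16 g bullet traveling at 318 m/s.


p = m*v = 0.016*318 = 5.088 kg·m/s

5.088 kg·m/s


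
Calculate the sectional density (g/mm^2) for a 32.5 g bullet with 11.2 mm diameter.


SD = m/d^2 = 32.5/11.2^2 = 0.2591 g/mm^2

0.2591 g/mm^2


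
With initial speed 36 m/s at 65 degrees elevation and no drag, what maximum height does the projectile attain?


H = (v0*sin(theta))^2 / (2g) = (36*sin(65°))^2 / (2*9.81) = 54.26 m

54.26 m


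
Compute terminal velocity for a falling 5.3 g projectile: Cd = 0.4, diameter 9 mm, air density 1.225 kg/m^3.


A = pi*(d/2)^2 = pi*(9/2000)^2 = 6.36173e-05 m^2
vt = sqrt(2mg/(Cd*rho*A)) = sqrt(2*0.0053*9.81/(0.4 * 1.225 * 6.36173e-05)) = 57.76 m/s

57.76 m/s


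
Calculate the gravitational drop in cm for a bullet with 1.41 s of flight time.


drop = 0.5*g*t^2 = 0.5*9.81*1.41^2 = 9.75163 m ≈ 975.2 cm

975.2 cm


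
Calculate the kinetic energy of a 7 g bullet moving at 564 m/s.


E = 0.5*m*v^2 = 0.5*0.007*564^2 = 1113 J

1113 J


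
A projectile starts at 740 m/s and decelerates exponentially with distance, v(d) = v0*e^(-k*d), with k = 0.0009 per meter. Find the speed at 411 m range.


v = v0*exp(-k*d) = 740*exp(-0.0009*411) = 511.2 m/s

511.2 m/s


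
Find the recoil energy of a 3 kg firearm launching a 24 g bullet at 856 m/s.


v_r = m_p*v_p/m_gun = 0.024*856/3 = 6.848 m/s, E_r = 0.5*m_gun*v_r^2 = 0.5*3*6.848^2 = 70.34 J

70.34 J


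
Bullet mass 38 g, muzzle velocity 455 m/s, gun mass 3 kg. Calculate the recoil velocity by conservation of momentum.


v_recoil = m_p * v_p / m_gun = 0.038 * 455 / 3 = 5.763 m/s

5.763 m/s


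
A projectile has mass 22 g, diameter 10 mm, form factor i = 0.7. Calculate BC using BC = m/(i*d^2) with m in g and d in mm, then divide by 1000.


BC = m/(i*d^2*1000) = 22/(0.7 * 10^2 * 1000) = 0.0003143

0.0003143


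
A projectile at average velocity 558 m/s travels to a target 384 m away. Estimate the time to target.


t = d/v = 384/558 = 0.6882 s

0.6882 s


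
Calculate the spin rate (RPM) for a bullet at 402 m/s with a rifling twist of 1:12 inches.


twist_m = 12*0.0254 = 0.3048 m
spin = v/twist = 402/0.3048 = 1318.898 rev/s
RPM = spin*60 = 1318.898*60 ≈ 79134 RPM

79134 RPM


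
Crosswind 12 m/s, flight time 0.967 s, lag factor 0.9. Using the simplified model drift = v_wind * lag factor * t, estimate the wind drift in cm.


drift = v_wind * lag * t = 12 * 0.9 * 0.967 = 10.4436 m ≈ 1044 cm

1044 cm


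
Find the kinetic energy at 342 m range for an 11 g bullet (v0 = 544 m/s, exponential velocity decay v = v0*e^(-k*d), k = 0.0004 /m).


v = v0*exp(-k*d) = 544*exp(-0.0004*342) = 474.447 m/s
E = 0.5*m*v^2 = 0.5*0.011*474.447^2 = 1238 J

1238 J


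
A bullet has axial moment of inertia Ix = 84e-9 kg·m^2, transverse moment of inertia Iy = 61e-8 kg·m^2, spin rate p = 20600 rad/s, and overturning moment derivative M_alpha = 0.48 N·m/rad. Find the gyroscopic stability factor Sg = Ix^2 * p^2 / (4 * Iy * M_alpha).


Sg = Ix^2 * p^2 / (4 * Iy * M_alpha) = (84e-9)^2 * 20600^2 / (4 * 61e-8 * 0.48) = 2.557

2.557


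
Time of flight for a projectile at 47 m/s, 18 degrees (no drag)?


T = 2*v0*sin(theta)/g = 2*47*sin(18°)/9.81 = 2.961 s

2.961 s


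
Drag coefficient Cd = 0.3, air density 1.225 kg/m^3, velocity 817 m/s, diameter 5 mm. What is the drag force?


A = pi*(d/2)^2 = pi*(5/2000)^2 = 1.96350e-05 m^2
Fd = 0.5*Cd*rho*A*v^2 = 0.5*0.3*1.225*1.96350e-05*817^2 = 2.408 N

2.408 N


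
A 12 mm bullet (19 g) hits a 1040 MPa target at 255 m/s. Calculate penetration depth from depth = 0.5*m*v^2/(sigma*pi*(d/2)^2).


A = pi*(d/2)^2 = pi*(12/2)^2 = 113.097 mm^2
E = 0.5*m*v^2 = 0.5*0.019*255^2 = 617.737 J
depth = E/(sigma*A) = 617.737 J / (1040 MPa * 113.097 mm^2) = 617.737/(1040 * 113.097) m = 0.00525192 m ≈ 5.252 mm

5.252 mm


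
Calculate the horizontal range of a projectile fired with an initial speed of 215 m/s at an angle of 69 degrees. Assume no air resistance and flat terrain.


R = v0^2 * sin(2*theta) / g = 215^2 * sin(2*69°) / 9.81 = 3153 m

3153 m


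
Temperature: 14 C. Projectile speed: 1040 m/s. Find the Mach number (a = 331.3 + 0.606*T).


a = 331.3 + 0.606*(14) = 339.784 m/s
M = v/a = 1040/339.784 = 3.061

3.061


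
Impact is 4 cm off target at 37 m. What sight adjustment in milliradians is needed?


1 mrad subtends 1 cm per 10 m of range, so adj = error_cm / (dist_m / 10) = 4 / (37/10) = 1.081 mrad

1.081 mrad


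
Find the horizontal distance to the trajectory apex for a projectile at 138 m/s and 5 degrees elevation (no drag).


R = v0^2*sin(2*theta)/g = 138^2*sin(2*5°)/9.81 = 337.1 m
apex_dist = R/2 = 337.1/2 = 168.6 m

168.6 m


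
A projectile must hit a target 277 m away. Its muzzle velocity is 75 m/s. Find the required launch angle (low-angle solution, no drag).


sin(2*theta) = R*g/v0^2 = 277*9.81/75^2 = 0.483088, theta = arcsin(0.483088)/2 = 14.44°

14.44 degrees


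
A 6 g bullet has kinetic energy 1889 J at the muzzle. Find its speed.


v = sqrt(2*E/m) = sqrt(2*1889/0.006) = 793.5 m/s

793.5 m/s


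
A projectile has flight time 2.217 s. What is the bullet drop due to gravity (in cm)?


drop = 0.5*g*t^2 = 0.5*9.81*2.217^2 = 24.1085 m ≈ 2411 cm

2411 cm


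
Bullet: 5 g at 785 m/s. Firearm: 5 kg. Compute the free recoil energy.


v_r = m_p*v_p/m_gun = 0.005*785/5 = 0.785 m/s, E_r = 0.5*m_gun*v_r^2 = 0.5*5*0.785^2 = 1.541 J

1.541 J


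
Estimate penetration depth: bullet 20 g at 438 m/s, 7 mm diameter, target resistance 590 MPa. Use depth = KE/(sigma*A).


A = pi*(d/2)^2 = pi*(7/2)^2 = 38.4845 mm^2
E = 0.5*m*v^2 = 0.5*0.02*438^2 = 1918.44 J
depth = E/(sigma*A) = 1918.44 J / (590 MPa * 38.4845 mm^2) = 1918.44/(590 * 38.4845) m = 0.084491 m ≈ 84.49 mm

84.49 mm


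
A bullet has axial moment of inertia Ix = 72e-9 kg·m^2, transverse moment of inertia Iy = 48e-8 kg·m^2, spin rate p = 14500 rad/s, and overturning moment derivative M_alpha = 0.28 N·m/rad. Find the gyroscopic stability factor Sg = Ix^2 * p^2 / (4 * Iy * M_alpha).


Sg = Ix^2 * p^2 / (4 * Iy * M_alpha) = (72e-9)^2 * 14500^2 / (4 * 48e-8 * 0.28) = 2.027

2.027


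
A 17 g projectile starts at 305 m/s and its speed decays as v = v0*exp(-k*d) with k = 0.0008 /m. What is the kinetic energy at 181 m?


v = v0*exp(-k*d) = 305*exp(-0.0008*181) = 263.885 m/s
E = 0.5*m*v^2 = 0.5*0.017*263.885^2 = 591.9 J

591.9 J


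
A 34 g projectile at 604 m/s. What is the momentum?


p = m*v = 0.034*604 = 20.54 kg·m/s

20.54 kg·m/s


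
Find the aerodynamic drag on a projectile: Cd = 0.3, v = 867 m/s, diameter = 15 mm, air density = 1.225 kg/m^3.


A = pi*(d/2)^2 = pi*(15/2000)^2 = 1.76715e-04 m^2
Fd = 0.5*Cd*rho*A*v^2 = 0.5*0.3*1.225*1.76715e-04*867^2 = 24.41 N

24.41 N


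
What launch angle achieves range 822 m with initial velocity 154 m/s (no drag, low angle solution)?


sin(2*theta) = R*g/v0^2 = 822*9.81/154^2 = 0.340016, theta = arcsin(0.340016)/2 = 9.939°

9.939 degrees


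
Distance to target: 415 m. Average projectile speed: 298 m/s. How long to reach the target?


t = d/v = 415/298 = 1.393 s

1.393 s


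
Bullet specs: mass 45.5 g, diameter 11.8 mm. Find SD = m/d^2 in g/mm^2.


SD = m/d^2 = 45.5/11.8^2 = 0.3268 g/mm^2

0.3268 g/mm^2


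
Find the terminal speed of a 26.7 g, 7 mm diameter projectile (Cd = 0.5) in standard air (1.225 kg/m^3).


A = pi*(d/2)^2 = pi*(7/2000)^2 = 3.84845e-05 m^2
vt = sqrt(2mg/(Cd*rho*A)) = sqrt(2*0.0267*9.81/(0.5 * 1.225 * 3.84845e-05)) = 149.1 m/s

149.1 m/s


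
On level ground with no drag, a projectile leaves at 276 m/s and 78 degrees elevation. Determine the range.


R = v0^2 * sin(2*theta) / g = 276^2 * sin(2*78°) / 9.81 = 3158 m

3158 m


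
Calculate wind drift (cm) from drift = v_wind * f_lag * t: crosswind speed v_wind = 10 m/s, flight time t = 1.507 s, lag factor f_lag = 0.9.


drift = v_wind * lag * t = 10 * 0.9 * 1.507 = 13.563 m ≈ 1356 cm

1356 cm


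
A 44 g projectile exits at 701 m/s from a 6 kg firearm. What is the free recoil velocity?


v_recoil = m_p * v_p / m_gun = 0.044 * 701 / 6 = 5.141 m/s

5.141 m/s


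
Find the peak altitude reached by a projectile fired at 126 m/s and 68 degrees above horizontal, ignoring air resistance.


H = (v0*sin(theta))^2 / (2g) = (126*sin(68°))^2 / (2*9.81) = 695.6 m

695.6 m


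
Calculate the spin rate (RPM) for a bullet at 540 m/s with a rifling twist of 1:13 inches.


twist_m = 13*0.0254 = 0.3302 m
spin = v/twist = 540/0.3302 = 1635.373 rev/s
RPM = spin*60 = 1635.373*60 ≈ 98122 RPM

98122 RPM


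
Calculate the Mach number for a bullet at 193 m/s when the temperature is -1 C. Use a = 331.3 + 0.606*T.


a = 331.3 + 0.606*(-1) = 330.694 m/s
M = v/a = 193/330.694 = 0.5836

0.5836


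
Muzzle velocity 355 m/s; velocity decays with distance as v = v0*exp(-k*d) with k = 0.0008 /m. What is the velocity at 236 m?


v = v0*exp(-k*d) = 355*exp(-0.0008*236) = 293.9 m/s

293.9 m/s


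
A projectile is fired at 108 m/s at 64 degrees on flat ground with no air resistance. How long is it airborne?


T = 2*v0*sin(theta)/g = 2*108*sin(64°)/9.81 = 19.79 s

19.79 s


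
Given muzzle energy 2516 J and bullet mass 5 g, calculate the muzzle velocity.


v = sqrt(2*E/m) = sqrt(2*2516/0.005) = 1003 m/s

1003 m/s


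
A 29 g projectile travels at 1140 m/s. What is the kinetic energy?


E = 0.5*m*v^2 = 0.5*0.029*1140^2 = 18844 J

18844 J


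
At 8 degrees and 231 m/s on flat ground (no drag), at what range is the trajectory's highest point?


R = v0^2*sin(2*theta)/g = 231^2*sin(2*8°)/9.81 = 1499.32 m
apex_dist = R/2 = 1499.32/2 = 749.7 m

749.7 m


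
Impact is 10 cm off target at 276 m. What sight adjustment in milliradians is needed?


1 mrad subtends 1 cm per 10 m of range, so adj = error_cm / (dist_m / 10) = 10 / (276/10) = 0.3623 mrad

0.3623 mrad


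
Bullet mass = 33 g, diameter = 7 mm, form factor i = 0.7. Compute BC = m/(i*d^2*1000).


BC = m/(i*d^2*1000) = 33/(0.7 * 7^2 * 1000) = 0.0009621

0.0009621


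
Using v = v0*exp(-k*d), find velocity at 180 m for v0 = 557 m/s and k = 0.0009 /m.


v = v0*exp(-k*d) = 557*exp(-0.0009*180) = 473.7 m/s

473.7 m/s


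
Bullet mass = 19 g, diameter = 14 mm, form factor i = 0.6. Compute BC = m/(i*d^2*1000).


BC = m/(i*d^2*1000) = 19/(0.6 * 14^2 * 1000) = 0.0001616

0.0001616


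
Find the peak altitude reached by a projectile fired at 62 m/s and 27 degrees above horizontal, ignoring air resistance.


H = (v0*sin(theta))^2 / (2g) = (62*sin(27°))^2 / (2*9.81) = 40.38 m

40.38 m


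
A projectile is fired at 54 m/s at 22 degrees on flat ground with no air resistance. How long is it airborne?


T = 2*v0*sin(theta)/g = 2*54*sin(22°)/9.81 = 4.124 s

4.124 s


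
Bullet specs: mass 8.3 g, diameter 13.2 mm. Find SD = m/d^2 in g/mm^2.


SD = m/d^2 = 8.3/13.2^2 = 0.04764 g/mm^2

0.04764 g/mm^2


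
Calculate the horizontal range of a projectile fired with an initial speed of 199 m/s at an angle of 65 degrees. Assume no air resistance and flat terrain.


R = v0^2 * sin(2*theta) / g = 199^2 * sin(2*65°) / 9.81 = 3092 m

3092 m


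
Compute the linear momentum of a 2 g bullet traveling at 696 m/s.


p = m*v = 0.002*696 = 1.392 kg·m/s

1.392 kg·m/s


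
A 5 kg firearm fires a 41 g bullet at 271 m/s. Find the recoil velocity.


v_recoil = m_p * v_p / m_gun = 0.041 * 271 / 5 = 2.222 m/s

2.222 m/s


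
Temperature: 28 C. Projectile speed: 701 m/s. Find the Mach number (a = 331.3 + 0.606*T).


a = 331.3 + 0.606*(28) = 348.268 m/s
M = v/a = 701/348.268 = 2.013

2.013


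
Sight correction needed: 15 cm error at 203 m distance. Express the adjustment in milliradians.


1 mrad subtends 1 cm per 10 m of range, so adj = error_cm / (dist_m / 10) = 15 / (203/10) = 0.7389 mrad

0.7389 mrad


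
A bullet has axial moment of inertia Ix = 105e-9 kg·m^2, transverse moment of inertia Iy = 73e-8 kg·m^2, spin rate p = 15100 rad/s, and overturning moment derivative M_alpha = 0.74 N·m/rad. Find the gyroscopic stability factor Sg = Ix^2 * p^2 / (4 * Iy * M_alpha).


Sg = Ix^2 * p^2 / (4 * Iy * M_alpha) = (105e-9)^2 * 15100^2 / (4 * 73e-8 * 0.74) = 1.163

1.163


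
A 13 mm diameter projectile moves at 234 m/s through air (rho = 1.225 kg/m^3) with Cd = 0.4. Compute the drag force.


A = pi*(d/2)^2 = pi*(13/2000)^2 = 1.32732e-04 m^2
Fd = 0.5*Cd*rho*A*v^2 = 0.5*0.4*1.225*1.32732e-04*234^2 = 1.781 N

1.781 N


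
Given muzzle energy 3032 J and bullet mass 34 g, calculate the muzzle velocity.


v = sqrt(2*E/m) = sqrt(2*3032/0.034) = 422.3 m/s

422.3 m/s


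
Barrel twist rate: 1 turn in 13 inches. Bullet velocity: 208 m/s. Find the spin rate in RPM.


twist_m = 13*0.0254 = 0.3302 m
spin = v/twist = 208/0.3302 = 629.9213 rev/s
RPM = spin*60 = 629.9213*60 ≈ 37795 RPM

37795 RPM


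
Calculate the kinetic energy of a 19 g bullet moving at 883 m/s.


E = 0.5*m*v^2 = 0.5*0.019*883^2 = 7407 J

7407 J


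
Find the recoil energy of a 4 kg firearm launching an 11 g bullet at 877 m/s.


v_r = m_p*v_p/m_gun = 0.011*877/4 = 2.41175 m/s, E_r = 0.5*m_gun*v_r^2 = 0.5*4*2.41175^2 = 11.63 J

11.63 J


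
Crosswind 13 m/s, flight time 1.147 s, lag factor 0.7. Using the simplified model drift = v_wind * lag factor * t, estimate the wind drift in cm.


drift = v_wind * lag * t = 13 * 0.7 * 1.147 = 10.4377 m ≈ 1044 cm

1044 cm


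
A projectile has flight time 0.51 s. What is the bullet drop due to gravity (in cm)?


drop = 0.5*g*t^2 = 0.5*9.81*0.51^2 = 1.27579 m ≈ 127.6 cm

127.6 cm


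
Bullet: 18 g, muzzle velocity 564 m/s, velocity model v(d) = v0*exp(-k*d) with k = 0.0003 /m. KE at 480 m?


v = v0*exp(-k*d) = 564*exp(-0.0003*480) = 488.361 m/s
E = 0.5*m*v^2 = 0.5*0.018*488.361^2 = 2146 J

2146 J


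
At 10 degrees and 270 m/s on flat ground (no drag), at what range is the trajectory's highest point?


R = v0^2*sin(2*theta)/g = 270^2*sin(2*10°)/9.81 = 2541.62 m
apex_dist = R/2 = 2541.62/2 = 1271 m

1271 m


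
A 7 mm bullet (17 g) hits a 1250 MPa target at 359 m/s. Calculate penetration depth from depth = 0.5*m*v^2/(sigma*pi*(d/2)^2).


A = pi*(d/2)^2 = pi*(7/2)^2 = 38.4845 mm^2
E = 0.5*m*v^2 = 0.5*0.017*359^2 = 1095.49 J
depth = E/(sigma*A) = 1095.49 J / (1250 MPa * 38.4845 mm^2) = 1095.49/(1250 * 38.4845) m = 0.0227726 m ≈ 22.77 mm

22.77 mm


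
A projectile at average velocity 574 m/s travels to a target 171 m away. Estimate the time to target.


t = d/v = 171/574 = 0.2979 s

0.2979 s


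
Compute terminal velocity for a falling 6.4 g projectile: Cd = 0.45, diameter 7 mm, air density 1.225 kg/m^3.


A = pi*(d/2)^2 = pi*(7/2000)^2 = 3.84845e-05 m^2
vt = sqrt(2mg/(Cd*rho*A)) = sqrt(2*0.0064*9.81/(0.45 * 1.225 * 3.84845e-05)) = 76.93 m/s

76.93 m/s


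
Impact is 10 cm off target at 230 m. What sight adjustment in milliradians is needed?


1 mrad subtends 1 cm per 10 m of range, so adj = error_cm / (dist_m / 10) = 10 / (230/10) = 0.4348 mrad

0.4348 mrad


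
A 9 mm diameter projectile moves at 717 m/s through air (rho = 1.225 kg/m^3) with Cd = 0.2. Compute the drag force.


A = pi*(d/2)^2 = pi*(9/2000)^2 = 6.36173e-05 m^2
Fd = 0.5*Cd*rho*A*v^2 = 0.5*0.2*1.225*6.36173e-05*717^2 = 4.006 N

4.006 N


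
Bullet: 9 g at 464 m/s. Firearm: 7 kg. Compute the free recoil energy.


v_r = m_p*v_p/m_gun = 0.009*464/7 = 0.596571 m/s, E_r = 0.5*m_gun*v_r^2 = 0.5*7*0.596571^2 = 1.246 J

1.246 J


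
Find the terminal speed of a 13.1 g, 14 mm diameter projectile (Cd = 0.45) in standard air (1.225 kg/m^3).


A = pi*(d/2)^2 = pi*(14/2000)^2 = 1.53938e-04 m^2
vt = sqrt(2mg/(Cd*rho*A)) = sqrt(2*0.0131*9.81/(0.45 * 1.225 * 1.53938e-04)) = 55.03 m/s

55.03 m/s


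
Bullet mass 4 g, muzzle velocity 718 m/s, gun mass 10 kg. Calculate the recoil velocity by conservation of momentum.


v_recoil = m_p * v_p / m_gun = 0.004 * 718 / 10 = 0.2872 m/s

0.2872 m/s


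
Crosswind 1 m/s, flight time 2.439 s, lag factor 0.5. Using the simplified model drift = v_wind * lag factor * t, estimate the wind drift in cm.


drift = v_wind * lag * t = 1 * 0.5 * 2.439 = 1.2195 m ≈ 122 cm

122 cm


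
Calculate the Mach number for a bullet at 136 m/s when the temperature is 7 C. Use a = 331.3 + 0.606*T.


a = 331.3 + 0.606*(7) = 335.542 m/s
M = v/a = 136/335.542 = 0.4053

0.4053


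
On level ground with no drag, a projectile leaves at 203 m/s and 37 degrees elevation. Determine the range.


R = v0^2 * sin(2*theta) / g = 203^2 * sin(2*37°) / 9.81 = 4038 m

4038 m


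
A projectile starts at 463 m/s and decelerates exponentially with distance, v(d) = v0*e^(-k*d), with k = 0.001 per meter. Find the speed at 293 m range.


v = v0*exp(-k*d) = 463*exp(-0.001*293) = 345.4 m/s

345.4 m/s


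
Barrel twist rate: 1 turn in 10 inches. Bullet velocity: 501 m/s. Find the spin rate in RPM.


twist_m = 10*0.0254 = 0.254 m
spin = v/twist = 501/0.254 = 1972.441 rev/s
RPM = spin*60 = 1972.441*60 ≈ 118346 RPM

118346 RPM


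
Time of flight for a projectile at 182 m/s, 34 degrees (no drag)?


T = 2*v0*sin(theta)/g = 2*182*sin(34°)/9.81 = 20.75 s

20.75 s


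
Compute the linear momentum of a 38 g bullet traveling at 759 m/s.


p = m*v = 0.038*759 = 28.84 kg·m/s

28.84 kg·m/s


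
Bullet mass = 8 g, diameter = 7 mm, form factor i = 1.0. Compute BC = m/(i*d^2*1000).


BC = m/(i*d^2*1000) = 8/(1.0 * 7^2 * 1000) = 0.0001633

0.0001633


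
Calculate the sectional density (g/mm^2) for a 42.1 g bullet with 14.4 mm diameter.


SD = m/d^2 = 42.1/14.4^2 = 0.203 g/mm^2

0.203 g/mm^2


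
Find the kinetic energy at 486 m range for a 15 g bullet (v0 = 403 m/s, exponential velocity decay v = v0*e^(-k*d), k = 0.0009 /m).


v = v0*exp(-k*d) = 403*exp(-0.0009*486) = 260.222 m/s
E = 0.5*m*v^2 = 0.5*0.015*260.222^2 = 507.9 J

507.9 J


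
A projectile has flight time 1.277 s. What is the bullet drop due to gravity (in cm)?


drop = 0.5*g*t^2 = 0.5*9.81*1.277^2 = 7.99873 m ≈ 799.9 cm

799.9 cm


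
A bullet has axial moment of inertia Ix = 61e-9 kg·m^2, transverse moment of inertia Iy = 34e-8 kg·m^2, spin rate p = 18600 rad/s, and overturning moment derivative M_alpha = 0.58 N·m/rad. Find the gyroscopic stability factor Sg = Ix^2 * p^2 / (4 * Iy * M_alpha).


Sg = Ix^2 * p^2 / (4 * Iy * M_alpha) = (61e-9)^2 * 18600^2 / (4 * 34e-8 * 0.58) = 1.632

1.632


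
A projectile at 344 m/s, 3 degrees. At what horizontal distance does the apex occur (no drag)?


R = v0^2*sin(2*theta)/g = 344^2*sin(2*3°)/9.81 = 1260.91 m
apex_dist = R/2 = 1260.91/2 = 630.5 m

630.5 m


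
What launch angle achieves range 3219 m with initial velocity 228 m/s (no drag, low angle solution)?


sin(2*theta) = R*g/v0^2 = 3219*9.81/228^2 = 0.607464, theta = arcsin(0.607464)/2 = 18.7°

18.7 degrees


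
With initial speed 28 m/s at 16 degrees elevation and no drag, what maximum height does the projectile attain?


H = (v0*sin(theta))^2 / (2g) = (28*sin(16°))^2 / (2*9.81) = 3.036 m

3.036 m


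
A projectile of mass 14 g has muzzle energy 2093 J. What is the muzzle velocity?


v = sqrt(2*E/m) = sqrt(2*2093/0.014) = 546.8 m/s

546.8 m/s


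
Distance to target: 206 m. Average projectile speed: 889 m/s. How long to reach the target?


t = d/v = 206/889 = 0.2317 s

0.2317 s


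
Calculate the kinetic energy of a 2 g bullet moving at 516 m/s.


E = 0.5*m*v^2 = 0.5*0.002*516^2 = 266.3 J

266.3 J


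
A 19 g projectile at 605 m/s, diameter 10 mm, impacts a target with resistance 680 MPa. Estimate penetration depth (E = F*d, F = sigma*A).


A = pi*(d/2)^2 = pi*(10/2)^2 = 78.5398 mm^2
E = 0.5*m*v^2 = 0.5*0.019*605^2 = 3477.24 J
depth = E/(sigma*A) = 3477.24 J / (680 MPa * 78.5398 mm^2) = 3477.24/(680 * 78.5398) m = 0.0651082 m ≈ 65.11 mm

65.11 mm


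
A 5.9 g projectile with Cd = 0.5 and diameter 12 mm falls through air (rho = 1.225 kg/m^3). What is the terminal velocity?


A = pi*(d/2)^2 = pi*(12/2000)^2 = 1.13097e-04 m^2
vt = sqrt(2mg/(Cd*rho*A)) = sqrt(2*0.0059*9.81/(0.5 * 1.225 * 1.13097e-04)) = 40.88 m/s

40.88 m/s


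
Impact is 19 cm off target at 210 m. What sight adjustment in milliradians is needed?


1 mrad subtends 1 cm per 10 m of range, so adj = error_cm / (dist_m / 10) = 19 / (210/10) = 0.9048 mrad

0.9048 mrad


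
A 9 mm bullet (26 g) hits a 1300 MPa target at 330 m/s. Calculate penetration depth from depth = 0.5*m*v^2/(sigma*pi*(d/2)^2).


A = pi*(d/2)^2 = pi*(9/2)^2 = 63.6173 mm^2
E = 0.5*m*v^2 = 0.5*0.026*330^2 = 1415.7 J
depth = E/(sigma*A) = 1415.7 J / (1300 MPa * 63.6173 mm^2) = 1415.7/(1300 * 63.6173) m = 0.017118 m ≈ 17.12 mm

17.12 mm


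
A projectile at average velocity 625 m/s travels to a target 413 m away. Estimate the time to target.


t = d/v = 413/625 = 0.6608 s

0.6608 s


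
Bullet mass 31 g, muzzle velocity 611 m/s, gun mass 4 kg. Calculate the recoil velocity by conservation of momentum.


v_recoil = m_p * v_p / m_gun = 0.031 * 611 / 4 = 4.735 m/s

4.735 m/s


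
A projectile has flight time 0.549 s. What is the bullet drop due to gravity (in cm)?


drop = 0.5*g*t^2 = 0.5*9.81*0.549^2 = 1.47837 m ≈ 147.8 cm

147.8 cm


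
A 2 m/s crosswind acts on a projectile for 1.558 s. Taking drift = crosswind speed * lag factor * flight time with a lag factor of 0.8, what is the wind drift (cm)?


drift = v_wind * lag * t = 2 * 0.8 * 1.558 = 2.4928 m ≈ 249.3 cm

249.3 cm


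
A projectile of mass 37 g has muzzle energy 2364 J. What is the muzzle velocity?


v = sqrt(2*E/m) = sqrt(2*2364/0.037) = 357.5 m/s

357.5 m/s


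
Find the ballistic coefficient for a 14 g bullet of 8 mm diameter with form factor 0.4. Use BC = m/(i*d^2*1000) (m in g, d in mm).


BC = m/(i*d^2*1000) = 14/(0.4 * 8^2 * 1000) = 0.0005469

0.0005469


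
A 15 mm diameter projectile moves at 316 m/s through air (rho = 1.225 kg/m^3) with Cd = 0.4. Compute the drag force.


A = pi*(d/2)^2 = pi*(15/2000)^2 = 1.76715e-04 m^2
Fd = 0.5*Cd*rho*A*v^2 = 0.5*0.4*1.225*1.76715e-04*316^2 = 4.323 N

4.323 N


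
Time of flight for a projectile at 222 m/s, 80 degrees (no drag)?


T = 2*v0*sin(theta)/g = 2*222*sin(80°)/9.81 = 44.57 s

44.57 s


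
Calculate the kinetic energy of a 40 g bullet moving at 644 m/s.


E = 0.5*m*v^2 = 0.5*0.04*644^2 = 8295 J

8295 J


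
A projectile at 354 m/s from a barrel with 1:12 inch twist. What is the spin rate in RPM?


twist_m = 12*0.0254 = 0.3048 m
spin = v/twist = 354/0.3048 = 1161.417 rev/s
RPM = spin*60 = 1161.417*60 ≈ 69685 RPM

69685 RPM


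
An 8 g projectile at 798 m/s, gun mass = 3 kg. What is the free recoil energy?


v_r = m_p*v_p/m_gun = 0.008*798/3 = 2.128 m/s, E_r = 0.5*m_gun*v_r^2 = 0.5*3*2.128^2 = 6.793 J

6.793 J


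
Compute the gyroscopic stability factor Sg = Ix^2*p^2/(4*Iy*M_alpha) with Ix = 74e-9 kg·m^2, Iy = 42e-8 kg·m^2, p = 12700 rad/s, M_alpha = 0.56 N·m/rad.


Sg = Ix^2 * p^2 / (4 * Iy * M_alpha) = (74e-9)^2 * 12700^2 / (4 * 42e-8 * 0.56) = 0.9388

0.9388


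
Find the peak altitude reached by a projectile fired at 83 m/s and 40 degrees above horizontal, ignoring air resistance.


H = (v0*sin(theta))^2 / (2g) = (83*sin(40°))^2 / (2*9.81) = 145.1 m

145.1 m


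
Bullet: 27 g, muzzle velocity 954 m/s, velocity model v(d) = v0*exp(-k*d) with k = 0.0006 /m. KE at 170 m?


v = v0*exp(-k*d) = 954*exp(-0.0006*170) = 861.49 m/s
E = 0.5*m*v^2 = 0.5*0.027*861.49^2 = 10019 J

10019 J


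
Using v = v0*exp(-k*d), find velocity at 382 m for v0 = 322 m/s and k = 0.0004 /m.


v = v0*exp(-k*d) = 322*exp(-0.0004*382) = 276.4 m/s

276.4 m/s


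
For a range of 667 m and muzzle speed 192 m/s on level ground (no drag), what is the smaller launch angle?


sin(2*theta) = R*g/v0^2 = 667*9.81/192^2 = 0.177498, theta = arcsin(0.177498)/2 = 5.112°

5.112 degrees


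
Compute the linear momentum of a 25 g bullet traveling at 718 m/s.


p = m*v = 0.025*718 = 17.95 kg·m/s

17.95 kg·m/s


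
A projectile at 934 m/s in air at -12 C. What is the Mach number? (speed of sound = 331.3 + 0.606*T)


a = 331.3 + 0.606*(-12) = 324.028 m/s
M = v/a = 934/324.028 = 2.882

2.882


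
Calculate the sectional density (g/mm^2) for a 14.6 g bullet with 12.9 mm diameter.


SD = m/d^2 = 14.6/12.9^2 = 0.08774 g/mm^2

0.08774 g/mm^2


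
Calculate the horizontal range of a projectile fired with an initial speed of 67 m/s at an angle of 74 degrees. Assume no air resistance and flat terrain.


R = v0^2 * sin(2*theta) / g = 67^2 * sin(2*74°) / 9.81 = 242.5 m

242.5 m


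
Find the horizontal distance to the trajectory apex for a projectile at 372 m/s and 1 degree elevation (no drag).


R = v0^2*sin(2*theta)/g = 372^2*sin(2*1°)/9.81 = 492.307 m
apex_dist = R/2 = 492.307/2 = 246.2 m

246.2 m


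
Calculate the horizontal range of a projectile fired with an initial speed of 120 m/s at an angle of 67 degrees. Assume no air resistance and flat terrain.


R = v0^2 * sin(2*theta) / g = 120^2 * sin(2*67°) / 9.81 = 1056 m

1056 m


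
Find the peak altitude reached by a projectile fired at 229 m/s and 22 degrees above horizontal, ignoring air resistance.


H = (v0*sin(theta))^2 / (2g) = (229*sin(22°))^2 / (2*9.81) = 375.1 m

375.1 m


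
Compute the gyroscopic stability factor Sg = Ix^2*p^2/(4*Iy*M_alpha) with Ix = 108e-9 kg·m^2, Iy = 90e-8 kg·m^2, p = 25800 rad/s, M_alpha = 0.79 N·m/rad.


Sg = Ix^2 * p^2 / (4 * Iy * M_alpha) = (108e-9)^2 * 25800^2 / (4 * 90e-8 * 0.79) = 2.73

2.73


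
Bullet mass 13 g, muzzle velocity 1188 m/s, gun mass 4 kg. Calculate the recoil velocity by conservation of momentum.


v_recoil = m_p * v_p / m_gun = 0.013 * 1188 / 4 = 3.861 m/s

3.861 m/s


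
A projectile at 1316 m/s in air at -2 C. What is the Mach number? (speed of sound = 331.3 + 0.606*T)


a = 331.3 + 0.606*(-2) = 330.088 m/s
M = v/a = 1316/330.088 = 3.987

3.987


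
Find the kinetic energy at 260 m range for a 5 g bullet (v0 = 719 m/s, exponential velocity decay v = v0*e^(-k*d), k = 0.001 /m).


v = v0*exp(-k*d) = 719*exp(-0.001*260) = 554.386 m/s
E = 0.5*m*v^2 = 0.5*0.005*554.386^2 = 768.4 J

768.4 J


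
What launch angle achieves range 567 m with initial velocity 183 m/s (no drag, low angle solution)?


sin(2*theta) = R*g/v0^2 = 567*9.81/183^2 = 0.166092, theta = arcsin(0.166092)/2 = 4.78°

4.78 degrees


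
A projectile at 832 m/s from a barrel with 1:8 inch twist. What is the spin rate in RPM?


twist_m = 8*0.0254 = 0.2032 m
spin = v/twist = 832/0.2032 = 4094.488 rev/s
RPM = spin*60 = 4094.488*60 ≈ 245669 RPM

245669 RPM


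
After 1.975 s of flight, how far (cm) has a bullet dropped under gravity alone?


drop = 0.5*g*t^2 = 0.5*9.81*1.975^2 = 19.1326 m ≈ 1913 cm

1913 cm


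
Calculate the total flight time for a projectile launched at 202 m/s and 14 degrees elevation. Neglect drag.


T = 2*v0*sin(theta)/g = 2*202*sin(14°)/9.81 = 9.963 s

9.963 s


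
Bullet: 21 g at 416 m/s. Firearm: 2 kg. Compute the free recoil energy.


v_r = m_p*v_p/m_gun = 0.021*416/2 = 4.368 m/s, E_r = 0.5*m_gun*v_r^2 = 0.5*2*4.368^2 = 19.08 J

19.08 J


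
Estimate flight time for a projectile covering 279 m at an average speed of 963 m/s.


t = d/v = 279/963 = 0.2897 s

0.2897 s


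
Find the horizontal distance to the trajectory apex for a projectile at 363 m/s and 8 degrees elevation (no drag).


R = v0^2*sin(2*theta)/g = 363^2*sin(2*8°)/9.81 = 3702.39 m
apex_dist = R/2 = 3702.39/2 = 1851 m

1851 m


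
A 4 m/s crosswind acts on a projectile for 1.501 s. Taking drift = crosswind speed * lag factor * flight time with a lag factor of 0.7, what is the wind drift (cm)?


drift = v_wind * lag * t = 4 * 0.7 * 1.501 = 4.2028 m ≈ 420.3 cm

420.3 cm


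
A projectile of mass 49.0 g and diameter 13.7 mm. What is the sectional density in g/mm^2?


SD = m/d^2 = 49.0/13.7^2 = 0.2611 g/mm^2

0.2611 g/mm^2


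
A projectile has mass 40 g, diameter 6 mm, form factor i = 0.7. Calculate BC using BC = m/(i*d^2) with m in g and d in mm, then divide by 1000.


BC = m/(i*d^2*1000) = 40/(0.7 * 6^2 * 1000) = 0.001587

0.001587


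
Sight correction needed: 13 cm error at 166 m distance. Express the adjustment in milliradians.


1 mrad subtends 1 cm per 10 m of range, so adj = error_cm / (dist_m / 10) = 13 / (166/10) = 0.7831 mrad

0.7831 mrad


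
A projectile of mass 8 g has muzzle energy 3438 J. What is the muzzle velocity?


v = sqrt(2*E/m) = sqrt(2*3438/0.008) = 927.1 m/s

927.1 m/s


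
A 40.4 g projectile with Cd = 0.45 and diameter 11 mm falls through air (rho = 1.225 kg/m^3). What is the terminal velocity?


A = pi*(d/2)^2 = pi*(11/2000)^2 = 9.50332e-05 m^2
vt = sqrt(2mg/(Cd*rho*A)) = sqrt(2*0.0404*9.81/(0.45 * 1.225 * 9.50332e-05)) = 123 m/s

123 m/s


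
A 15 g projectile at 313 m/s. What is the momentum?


p = m*v = 0.015*313 = 4.695 kg·m/s

4.695 kg·m/s


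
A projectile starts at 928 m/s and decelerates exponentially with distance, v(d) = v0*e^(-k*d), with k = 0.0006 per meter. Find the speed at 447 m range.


v = v0*exp(-k*d) = 928*exp(-0.0006*447) = 709.7 m/s

709.7 m/s
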